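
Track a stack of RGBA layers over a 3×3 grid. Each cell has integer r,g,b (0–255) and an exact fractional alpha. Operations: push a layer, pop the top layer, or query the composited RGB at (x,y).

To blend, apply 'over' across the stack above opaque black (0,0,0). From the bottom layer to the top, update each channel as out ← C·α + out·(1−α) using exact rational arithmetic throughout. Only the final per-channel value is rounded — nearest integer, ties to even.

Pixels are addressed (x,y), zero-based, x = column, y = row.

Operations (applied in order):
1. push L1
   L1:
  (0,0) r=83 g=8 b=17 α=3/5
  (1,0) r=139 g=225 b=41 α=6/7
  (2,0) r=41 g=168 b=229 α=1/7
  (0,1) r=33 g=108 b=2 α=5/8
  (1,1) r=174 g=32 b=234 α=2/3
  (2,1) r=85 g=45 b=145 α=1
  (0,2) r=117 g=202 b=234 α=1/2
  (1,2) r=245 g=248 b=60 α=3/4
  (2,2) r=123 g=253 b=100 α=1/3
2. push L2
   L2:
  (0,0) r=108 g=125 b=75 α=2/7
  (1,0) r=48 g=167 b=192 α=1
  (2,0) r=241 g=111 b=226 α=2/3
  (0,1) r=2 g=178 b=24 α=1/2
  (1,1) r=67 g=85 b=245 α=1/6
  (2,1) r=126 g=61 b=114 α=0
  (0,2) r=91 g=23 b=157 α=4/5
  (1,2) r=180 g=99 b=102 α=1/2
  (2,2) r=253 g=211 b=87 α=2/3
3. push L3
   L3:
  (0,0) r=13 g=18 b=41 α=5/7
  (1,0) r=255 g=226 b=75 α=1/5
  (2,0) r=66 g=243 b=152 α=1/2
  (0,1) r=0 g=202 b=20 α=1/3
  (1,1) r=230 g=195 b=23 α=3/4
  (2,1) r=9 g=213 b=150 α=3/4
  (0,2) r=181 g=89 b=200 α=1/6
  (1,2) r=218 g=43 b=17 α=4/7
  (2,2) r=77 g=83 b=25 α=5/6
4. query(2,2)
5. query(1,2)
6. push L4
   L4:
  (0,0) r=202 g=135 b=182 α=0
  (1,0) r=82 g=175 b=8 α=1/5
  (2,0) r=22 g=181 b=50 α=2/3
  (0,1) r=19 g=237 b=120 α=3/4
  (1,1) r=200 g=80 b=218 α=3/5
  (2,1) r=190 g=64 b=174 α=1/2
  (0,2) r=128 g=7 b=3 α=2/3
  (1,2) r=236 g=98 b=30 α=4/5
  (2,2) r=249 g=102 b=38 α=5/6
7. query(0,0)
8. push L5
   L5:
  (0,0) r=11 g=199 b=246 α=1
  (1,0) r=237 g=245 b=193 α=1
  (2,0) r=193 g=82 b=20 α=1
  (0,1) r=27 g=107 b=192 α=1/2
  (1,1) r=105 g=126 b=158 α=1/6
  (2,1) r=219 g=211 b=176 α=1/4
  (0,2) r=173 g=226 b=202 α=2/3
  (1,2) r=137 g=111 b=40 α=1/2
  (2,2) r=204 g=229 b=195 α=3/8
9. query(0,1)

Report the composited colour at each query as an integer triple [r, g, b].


at x=2,y=2 over L1,L2,L3:
after L1 α=1/3: [41, 253/3, 100/3]
after L2 α=2/3: [547/3, 1519/9, 622/9]
after L3 α=5/6: [851/9, 2627/27, 1747/54]
= [95, 97, 32]

(1,2) stack=L1,L2,L3; from [0,0,0]:
after L1 α=3/4: [735/4, 186, 45]
after L2 α=1/2: [1455/8, 285/2, 147/2]
after L3 α=4/7: [11341/56, 1199/14, 577/14]
rounded: [203, 86, 41]

(0,0) stack=L1,L2,L3,L4; from [0,0,0]:
+L1 (α=3/5) → [249/5, 24/5, 51/5]
+L2 (α=2/7) → [465/7, 274/7, 201/7]
+L3 (α=5/7) → [1385/49, 1178/49, 1837/49]
+L4 (α=0) → [1385/49, 1178/49, 1837/49]
rounded: [28, 24, 37]

at x=0,y=1 over L1,L2,L3,L4,L5:
after L1 α=5/8: [165/8, 135/2, 5/4]
after L2 α=1/2: [181/16, 491/4, 101/8]
after L3 α=1/3: [181/24, 895/6, 181/12]
after L4 α=3/4: [1549/96, 5161/24, 4501/48]
after L5 α=1/2: [4141/192, 7729/48, 13717/96]
rounded: [22, 161, 143]


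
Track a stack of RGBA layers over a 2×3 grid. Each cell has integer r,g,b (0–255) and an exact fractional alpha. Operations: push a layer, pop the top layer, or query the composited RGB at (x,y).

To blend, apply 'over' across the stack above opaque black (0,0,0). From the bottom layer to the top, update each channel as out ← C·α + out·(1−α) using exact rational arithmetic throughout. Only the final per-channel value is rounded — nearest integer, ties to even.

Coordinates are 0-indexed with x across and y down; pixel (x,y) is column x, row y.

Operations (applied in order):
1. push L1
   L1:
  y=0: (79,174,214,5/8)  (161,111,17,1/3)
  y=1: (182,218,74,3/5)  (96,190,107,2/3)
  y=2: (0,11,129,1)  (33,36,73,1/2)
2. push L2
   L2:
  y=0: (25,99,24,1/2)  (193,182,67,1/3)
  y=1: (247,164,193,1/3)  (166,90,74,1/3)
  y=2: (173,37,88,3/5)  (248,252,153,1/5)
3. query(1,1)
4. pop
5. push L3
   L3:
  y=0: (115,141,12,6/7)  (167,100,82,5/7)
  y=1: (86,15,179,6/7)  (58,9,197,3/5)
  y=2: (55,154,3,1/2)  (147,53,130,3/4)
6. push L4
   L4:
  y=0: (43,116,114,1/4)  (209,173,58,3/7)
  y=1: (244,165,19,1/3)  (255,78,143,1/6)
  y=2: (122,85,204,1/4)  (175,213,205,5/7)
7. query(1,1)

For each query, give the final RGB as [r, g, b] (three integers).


at x=1,y=1 over L1,L2:
+L1 (α=2/3) → [64, 380/3, 214/3]
+L2 (α=1/3) → [98, 1030/9, 650/9]
= [98, 114, 72]

(1,1) stack=L1,L3,L4; from [0,0,0]:
+L1 (α=2/3) → [64, 380/3, 214/3]
+L3 (α=3/5) → [302/5, 841/15, 2201/15]
+L4 (α=1/6) → [557/6, 1075/18, 1315/9]
→ [93, 60, 146]


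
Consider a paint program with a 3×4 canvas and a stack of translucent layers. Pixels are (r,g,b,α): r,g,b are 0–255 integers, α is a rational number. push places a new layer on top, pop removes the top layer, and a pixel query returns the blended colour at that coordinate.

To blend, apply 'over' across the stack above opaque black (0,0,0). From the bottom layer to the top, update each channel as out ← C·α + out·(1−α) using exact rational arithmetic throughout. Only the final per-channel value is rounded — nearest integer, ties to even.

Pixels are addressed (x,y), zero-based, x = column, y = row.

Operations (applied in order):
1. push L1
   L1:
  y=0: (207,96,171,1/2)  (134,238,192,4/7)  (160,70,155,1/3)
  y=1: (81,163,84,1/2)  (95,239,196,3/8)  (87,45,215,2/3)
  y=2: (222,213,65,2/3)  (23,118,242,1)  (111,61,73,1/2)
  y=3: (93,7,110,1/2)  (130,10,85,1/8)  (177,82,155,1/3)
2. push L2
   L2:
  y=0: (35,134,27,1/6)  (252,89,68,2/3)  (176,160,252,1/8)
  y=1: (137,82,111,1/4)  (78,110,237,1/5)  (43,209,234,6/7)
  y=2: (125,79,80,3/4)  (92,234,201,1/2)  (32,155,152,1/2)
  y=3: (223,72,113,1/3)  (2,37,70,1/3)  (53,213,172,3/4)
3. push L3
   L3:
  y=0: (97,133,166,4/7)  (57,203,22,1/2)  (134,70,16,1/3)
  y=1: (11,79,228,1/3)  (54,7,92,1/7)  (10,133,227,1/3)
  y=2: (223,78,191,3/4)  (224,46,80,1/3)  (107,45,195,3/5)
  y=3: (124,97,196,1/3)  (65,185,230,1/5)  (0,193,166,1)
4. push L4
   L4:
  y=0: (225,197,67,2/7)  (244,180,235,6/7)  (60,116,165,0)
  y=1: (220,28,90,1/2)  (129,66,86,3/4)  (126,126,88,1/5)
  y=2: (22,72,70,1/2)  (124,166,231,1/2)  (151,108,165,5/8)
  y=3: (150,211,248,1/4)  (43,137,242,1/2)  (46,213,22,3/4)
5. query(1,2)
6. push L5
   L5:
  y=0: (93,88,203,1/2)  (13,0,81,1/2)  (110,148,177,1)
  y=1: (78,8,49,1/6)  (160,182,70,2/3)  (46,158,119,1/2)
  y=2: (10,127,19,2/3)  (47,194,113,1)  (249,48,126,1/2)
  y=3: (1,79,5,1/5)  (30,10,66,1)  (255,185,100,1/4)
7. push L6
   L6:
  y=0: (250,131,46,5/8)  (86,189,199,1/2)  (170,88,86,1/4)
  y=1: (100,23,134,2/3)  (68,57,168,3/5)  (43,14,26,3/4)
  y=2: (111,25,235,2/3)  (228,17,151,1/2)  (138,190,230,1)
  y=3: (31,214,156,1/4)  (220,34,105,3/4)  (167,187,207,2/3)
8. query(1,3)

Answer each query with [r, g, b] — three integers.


query (1,2) [L1,L2,L3,L4] — begin 0,0,0
L1 α=1: [23, 118, 242]
L2 α=1/2: [115/2, 176, 443/2]
L3 α=1/3: [113, 398/3, 523/3]
L4 α=1/2: [237/2, 448/3, 608/3]
= [118, 149, 203]

(1,3) stack=L1,L2,L3,L4,L5,L6; from [0,0,0]:
+L1 (α=1/8) → [65/4, 5/4, 85/8]
+L2 (α=1/3) → [23/2, 79/6, 365/12]
+L3 (α=1/5) → [111/5, 713/15, 211/3]
+L4 (α=1/2) → [163/5, 1384/15, 937/6]
+L5 (α=1) → [30, 10, 66]
+L6 (α=3/4) → [345/2, 28, 381/4]
→ [172, 28, 95]


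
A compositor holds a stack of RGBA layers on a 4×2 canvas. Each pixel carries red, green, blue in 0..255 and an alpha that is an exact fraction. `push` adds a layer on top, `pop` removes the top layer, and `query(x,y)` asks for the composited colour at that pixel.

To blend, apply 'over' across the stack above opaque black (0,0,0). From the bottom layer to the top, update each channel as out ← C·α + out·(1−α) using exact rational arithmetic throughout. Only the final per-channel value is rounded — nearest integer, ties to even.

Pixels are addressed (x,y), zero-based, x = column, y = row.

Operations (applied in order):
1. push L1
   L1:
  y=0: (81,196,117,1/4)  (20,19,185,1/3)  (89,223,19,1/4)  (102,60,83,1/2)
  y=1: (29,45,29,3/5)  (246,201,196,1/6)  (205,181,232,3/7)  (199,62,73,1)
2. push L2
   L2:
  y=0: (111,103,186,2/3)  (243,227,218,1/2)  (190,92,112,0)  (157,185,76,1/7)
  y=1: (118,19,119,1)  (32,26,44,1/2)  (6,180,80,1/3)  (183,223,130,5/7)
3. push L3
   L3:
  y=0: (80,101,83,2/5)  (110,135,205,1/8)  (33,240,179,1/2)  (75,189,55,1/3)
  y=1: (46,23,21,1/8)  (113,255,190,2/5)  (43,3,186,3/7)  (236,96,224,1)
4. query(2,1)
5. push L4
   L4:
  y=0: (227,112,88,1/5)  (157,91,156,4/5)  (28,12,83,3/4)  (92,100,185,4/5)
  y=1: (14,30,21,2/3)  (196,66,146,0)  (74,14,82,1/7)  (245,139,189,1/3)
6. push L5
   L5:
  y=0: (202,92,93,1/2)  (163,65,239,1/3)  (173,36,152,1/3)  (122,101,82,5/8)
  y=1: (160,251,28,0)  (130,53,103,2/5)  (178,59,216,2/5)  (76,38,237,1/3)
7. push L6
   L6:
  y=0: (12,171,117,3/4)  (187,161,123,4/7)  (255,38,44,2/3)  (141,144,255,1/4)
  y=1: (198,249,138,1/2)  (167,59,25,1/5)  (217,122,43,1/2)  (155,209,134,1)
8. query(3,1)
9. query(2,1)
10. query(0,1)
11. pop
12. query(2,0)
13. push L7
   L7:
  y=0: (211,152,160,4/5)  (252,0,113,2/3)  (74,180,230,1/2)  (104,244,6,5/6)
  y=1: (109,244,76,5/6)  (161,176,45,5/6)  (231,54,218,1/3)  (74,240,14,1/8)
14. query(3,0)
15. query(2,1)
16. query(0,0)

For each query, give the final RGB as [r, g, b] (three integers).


query (2,1) [L1,L2,L3] — begin 0,0,0
after L1 α=3/7: [615/7, 543/7, 696/7]
after L2 α=1/3: [424/7, 782/7, 1952/21]
after L3 α=3/7: [2599/49, 3191/49, 19526/147]
= [53, 65, 133]

at x=3,y=1 over L1,L2,L3,L4,L5,L6:
after L1 α=1: [199, 62, 73]
after L2 α=5/7: [1313/7, 177, 796/7]
after L3 α=1: [236, 96, 224]
after L4 α=1/3: [239, 331/3, 637/3]
after L5 α=1/3: [554/3, 776/9, 1985/9]
after L6 α=1: [155, 209, 134]
→ [155, 209, 134]

at x=2,y=1 over L1,L2,L3,L4,L5,L6:
L1 α=3/7: [615/7, 543/7, 696/7]
L2 α=1/3: [424/7, 782/7, 1952/21]
L3 α=3/7: [2599/49, 3191/49, 19526/147]
L4 α=1/7: [19220/343, 19832/343, 43070/343]
L5 α=2/5: [179768/1715, 19994/343, 277386/1715]
L6 α=1/2: [551923/3430, 30920/343, 351131/3430]
= [161, 90, 102]

at x=0,y=1 over L1,L2,L3,L4,L5,L6:
+L1 (α=3/5) → [87/5, 27, 87/5]
+L2 (α=1) → [118, 19, 119]
+L3 (α=1/8) → [109, 39/2, 427/4]
+L4 (α=2/3) → [137/3, 53/2, 595/12]
+L5 (α=0) → [137/3, 53/2, 595/12]
+L6 (α=1/2) → [731/6, 551/4, 2251/24]
→ [122, 138, 94]

at x=2,y=0 over L1,L2,L3,L4,L5:
+L1 (α=1/4) → [89/4, 223/4, 19/4]
+L2 (α=0) → [89/4, 223/4, 19/4]
+L3 (α=1/2) → [221/8, 1183/8, 735/8]
+L4 (α=3/4) → [893/32, 1471/32, 2727/32]
+L5 (α=1/3) → [3661/48, 2047/48, 5159/48]
= [76, 43, 107]

at x=3,y=0 over L1,L2,L3,L4,L5,L7:
after L1 α=1/2: [51, 30, 83/2]
after L2 α=1/7: [463/7, 365/7, 325/7]
after L3 α=1/3: [1451/21, 2053/21, 345/7]
after L4 α=4/5: [9179/105, 10453/105, 1105/7]
after L5 α=5/8: [30529/280, 3516/35, 6185/56]
after L7 α=5/6: [176129/1680, 23108/105, 7865/336]
rounded: [105, 220, 23]

at x=2,y=1 over L1,L2,L3,L4,L5,L7:
+L1 (α=3/7) → [615/7, 543/7, 696/7]
+L2 (α=1/3) → [424/7, 782/7, 1952/21]
+L3 (α=3/7) → [2599/49, 3191/49, 19526/147]
+L4 (α=1/7) → [19220/343, 19832/343, 43070/343]
+L5 (α=2/5) → [179768/1715, 19994/343, 277386/1715]
+L7 (α=1/3) → [755701/5145, 58510/1029, 928642/5145]
= [147, 57, 180]

query (0,0) [L1,L2,L3,L4,L5,L7] — begin 0,0,0
+L1 (α=1/4) → [81/4, 49, 117/4]
+L2 (α=2/3) → [323/4, 85, 535/4]
+L3 (α=2/5) → [1609/20, 457/5, 2269/20]
+L4 (α=1/5) → [2744/25, 2388/25, 2709/25]
+L5 (α=1/2) → [3897/25, 2344/25, 2517/25]
+L7 (α=4/5) → [24997/125, 17544/125, 18517/125]
→ [200, 140, 148]


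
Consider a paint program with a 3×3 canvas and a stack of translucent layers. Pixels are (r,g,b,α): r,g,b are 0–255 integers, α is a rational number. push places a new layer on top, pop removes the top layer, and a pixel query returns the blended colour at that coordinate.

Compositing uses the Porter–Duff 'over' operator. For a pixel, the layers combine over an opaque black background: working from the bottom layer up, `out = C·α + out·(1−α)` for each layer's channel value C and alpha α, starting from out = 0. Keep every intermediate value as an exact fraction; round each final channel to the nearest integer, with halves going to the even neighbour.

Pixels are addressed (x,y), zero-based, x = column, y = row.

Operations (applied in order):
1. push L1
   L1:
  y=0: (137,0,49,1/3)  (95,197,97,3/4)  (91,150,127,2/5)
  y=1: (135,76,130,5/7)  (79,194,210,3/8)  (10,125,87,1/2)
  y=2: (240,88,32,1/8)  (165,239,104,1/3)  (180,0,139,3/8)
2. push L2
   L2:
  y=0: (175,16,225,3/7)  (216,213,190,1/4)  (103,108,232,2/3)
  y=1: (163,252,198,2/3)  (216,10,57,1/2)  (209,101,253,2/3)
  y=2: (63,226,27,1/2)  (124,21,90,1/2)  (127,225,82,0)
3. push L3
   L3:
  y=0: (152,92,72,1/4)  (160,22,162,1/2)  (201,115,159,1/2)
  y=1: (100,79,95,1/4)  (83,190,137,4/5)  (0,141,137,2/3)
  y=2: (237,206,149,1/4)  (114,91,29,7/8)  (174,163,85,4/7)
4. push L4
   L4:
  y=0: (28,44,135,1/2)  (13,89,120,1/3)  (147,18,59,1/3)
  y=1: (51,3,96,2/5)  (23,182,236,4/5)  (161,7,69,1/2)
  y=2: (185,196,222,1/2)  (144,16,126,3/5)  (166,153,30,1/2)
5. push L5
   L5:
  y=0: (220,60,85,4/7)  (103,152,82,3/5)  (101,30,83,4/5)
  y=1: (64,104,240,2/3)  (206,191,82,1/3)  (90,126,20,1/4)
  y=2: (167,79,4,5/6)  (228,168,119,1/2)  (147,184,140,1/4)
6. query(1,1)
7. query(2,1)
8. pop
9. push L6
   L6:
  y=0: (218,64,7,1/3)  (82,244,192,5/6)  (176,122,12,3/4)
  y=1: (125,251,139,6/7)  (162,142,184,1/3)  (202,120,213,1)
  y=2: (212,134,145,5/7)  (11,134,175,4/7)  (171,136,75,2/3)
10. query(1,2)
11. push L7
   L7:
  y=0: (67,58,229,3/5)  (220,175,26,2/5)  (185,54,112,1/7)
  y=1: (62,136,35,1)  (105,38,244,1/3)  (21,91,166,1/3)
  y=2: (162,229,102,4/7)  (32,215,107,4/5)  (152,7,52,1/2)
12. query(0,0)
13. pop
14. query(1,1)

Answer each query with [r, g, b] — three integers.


(1,1) stack=L1,L2,L3,L4,L5; from [0,0,0]:
after L1 α=3/8: [237/8, 291/4, 315/4]
after L2 α=1/2: [1965/16, 331/8, 543/8]
after L3 α=4/5: [7277/80, 6411/40, 4927/40]
after L4 α=4/5: [14637/400, 35531/200, 42687/200]
after L5 α=1/3: [55837/600, 54631/300, 50887/300]
rounded: [93, 182, 170]

(2,1) stack=L1,L2,L3,L4,L5; from [0,0,0]:
L1 α=1/2: [5, 125/2, 87/2]
L2 α=2/3: [141, 529/6, 1099/6]
L3 α=2/3: [47, 2221/18, 2743/18]
L4 α=1/2: [104, 2347/36, 3985/36]
L5 α=1/4: [201/2, 3859/48, 4225/48]
rounded: [100, 80, 88]

query (1,2) [L1,L2,L3,L4,L6] — begin 0,0,0
after L1 α=1/3: [55, 239/3, 104/3]
after L2 α=1/2: [179/2, 151/3, 187/3]
after L3 α=7/8: [1775/16, 1031/12, 199/6]
after L4 α=3/5: [5231/40, 1319/30, 1333/15]
after L6 α=4/7: [17453/280, 6679/70, 4833/35]
rounded: [62, 95, 138]

at x=0,y=0 over L1,L2,L3,L4,L6,L7:
L1 α=1/3: [137/3, 0, 49/3]
L2 α=3/7: [2123/21, 48/7, 2221/21]
L3 α=1/4: [3187/28, 197/7, 2725/28]
L4 α=1/2: [3971/56, 505/14, 6505/56]
L6 α=1/3: [10075/84, 953/21, 6701/84]
L7 α=3/5: [18517/210, 1112/21, 7111/42]
= [88, 53, 169]

at x=1,y=1 over L1,L2,L3,L4,L6:
after L1 α=3/8: [237/8, 291/4, 315/4]
after L2 α=1/2: [1965/16, 331/8, 543/8]
after L3 α=4/5: [7277/80, 6411/40, 4927/40]
after L4 α=4/5: [14637/400, 35531/200, 42687/200]
after L6 α=1/3: [15679/200, 16577/100, 61087/300]
→ [78, 166, 204]


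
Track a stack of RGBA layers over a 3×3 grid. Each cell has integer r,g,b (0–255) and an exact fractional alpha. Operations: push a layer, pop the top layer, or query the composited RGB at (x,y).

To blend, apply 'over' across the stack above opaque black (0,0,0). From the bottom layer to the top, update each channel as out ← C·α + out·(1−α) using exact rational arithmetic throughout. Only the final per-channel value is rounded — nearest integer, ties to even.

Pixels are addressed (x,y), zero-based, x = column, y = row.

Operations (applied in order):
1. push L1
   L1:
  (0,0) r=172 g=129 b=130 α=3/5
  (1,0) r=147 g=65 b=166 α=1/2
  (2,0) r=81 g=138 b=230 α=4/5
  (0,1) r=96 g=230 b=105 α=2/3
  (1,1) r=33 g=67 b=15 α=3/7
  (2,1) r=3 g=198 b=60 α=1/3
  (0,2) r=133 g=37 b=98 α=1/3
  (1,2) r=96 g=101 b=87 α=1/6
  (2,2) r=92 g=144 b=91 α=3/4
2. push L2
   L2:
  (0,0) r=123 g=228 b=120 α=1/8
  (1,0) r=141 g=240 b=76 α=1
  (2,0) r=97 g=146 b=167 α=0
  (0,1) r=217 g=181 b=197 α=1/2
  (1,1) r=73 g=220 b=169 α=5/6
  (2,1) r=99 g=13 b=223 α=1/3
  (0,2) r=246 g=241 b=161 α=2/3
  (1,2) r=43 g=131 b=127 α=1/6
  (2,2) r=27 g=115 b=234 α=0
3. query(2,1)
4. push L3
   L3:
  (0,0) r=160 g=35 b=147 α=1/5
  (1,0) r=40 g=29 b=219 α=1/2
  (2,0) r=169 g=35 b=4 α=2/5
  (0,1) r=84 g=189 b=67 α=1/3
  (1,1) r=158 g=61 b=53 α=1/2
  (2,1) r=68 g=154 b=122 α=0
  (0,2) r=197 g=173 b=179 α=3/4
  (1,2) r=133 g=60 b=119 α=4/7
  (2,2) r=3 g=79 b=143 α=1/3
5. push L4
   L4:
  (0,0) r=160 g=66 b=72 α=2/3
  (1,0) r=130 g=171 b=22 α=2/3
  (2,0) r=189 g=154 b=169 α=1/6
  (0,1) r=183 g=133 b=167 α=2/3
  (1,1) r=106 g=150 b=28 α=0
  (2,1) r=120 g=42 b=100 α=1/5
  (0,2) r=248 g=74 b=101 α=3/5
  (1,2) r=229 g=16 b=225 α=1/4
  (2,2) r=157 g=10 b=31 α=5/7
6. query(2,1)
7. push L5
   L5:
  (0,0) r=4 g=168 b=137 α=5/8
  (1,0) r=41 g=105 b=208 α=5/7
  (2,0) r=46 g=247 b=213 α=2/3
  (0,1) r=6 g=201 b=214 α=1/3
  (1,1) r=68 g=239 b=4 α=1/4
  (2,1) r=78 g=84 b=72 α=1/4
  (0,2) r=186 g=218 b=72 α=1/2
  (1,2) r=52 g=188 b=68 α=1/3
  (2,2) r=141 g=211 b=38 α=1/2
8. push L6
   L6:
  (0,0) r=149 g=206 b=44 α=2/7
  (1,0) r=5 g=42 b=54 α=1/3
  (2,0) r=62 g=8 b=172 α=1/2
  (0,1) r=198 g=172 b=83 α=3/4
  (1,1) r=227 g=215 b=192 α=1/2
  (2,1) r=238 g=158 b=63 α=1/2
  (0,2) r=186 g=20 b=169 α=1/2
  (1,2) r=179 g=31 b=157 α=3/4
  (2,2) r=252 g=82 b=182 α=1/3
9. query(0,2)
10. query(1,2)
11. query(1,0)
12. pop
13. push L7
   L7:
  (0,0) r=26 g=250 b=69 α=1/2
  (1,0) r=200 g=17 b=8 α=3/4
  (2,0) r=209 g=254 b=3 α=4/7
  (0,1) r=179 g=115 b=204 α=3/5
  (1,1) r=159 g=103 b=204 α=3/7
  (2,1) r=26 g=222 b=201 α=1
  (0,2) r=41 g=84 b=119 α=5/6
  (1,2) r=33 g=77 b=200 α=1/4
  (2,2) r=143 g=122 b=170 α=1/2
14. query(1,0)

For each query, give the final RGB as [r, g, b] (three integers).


(2,1) stack=L1,L2; from [0,0,0]:
+L1 (α=1/3) → [1, 66, 20]
+L2 (α=1/3) → [101/3, 145/3, 263/3]
→ [34, 48, 88]

at x=2,y=1 over L1,L2,L3,L4:
L1 α=1/3: [1, 66, 20]
L2 α=1/3: [101/3, 145/3, 263/3]
L3 α=0: [101/3, 145/3, 263/3]
L4 α=1/5: [764/15, 706/15, 1352/15]
→ [51, 47, 90]

(0,2) stack=L1,L2,L3,L4,L5,L6; from [0,0,0]:
+L1 (α=1/3) → [133/3, 37/3, 98/3]
+L2 (α=2/3) → [1609/9, 1483/9, 1064/9]
+L3 (α=3/4) → [1732/9, 3077/18, 5897/36]
+L4 (α=3/5) → [2032/9, 1015/9, 11351/90]
+L5 (α=1/2) → [1853/9, 2977/18, 17831/180]
+L6 (α=1/2) → [3527/18, 3337/36, 48251/360]
→ [196, 93, 134]

(1,2) stack=L1,L2,L3,L4,L5,L6; from [0,0,0]:
after L1 α=1/6: [16, 101/6, 29/2]
after L2 α=1/6: [41/2, 1291/36, 133/4]
after L3 α=4/7: [1187/14, 4171/84, 329/4]
after L4 α=1/4: [6767/56, 4619/112, 1887/16]
after L5 α=1/3: [2741/28, 5049/56, 2431/24]
after L6 α=3/4: [17777/112, 10257/224, 13735/96]
→ [159, 46, 143]

(1,0) stack=L1,L2,L3,L4,L5,L6; from [0,0,0]:
+L1 (α=1/2) → [147/2, 65/2, 83]
+L2 (α=1) → [141, 240, 76]
+L3 (α=1/2) → [181/2, 269/2, 295/2]
+L4 (α=2/3) → [701/6, 953/6, 383/6]
+L5 (α=5/7) → [188/3, 2528/21, 3503/21]
+L6 (α=1/3) → [391/9, 5938/63, 8140/63]
rounded: [43, 94, 129]

(1,0) stack=L1,L2,L3,L4,L5,L7; from [0,0,0]:
L1 α=1/2: [147/2, 65/2, 83]
L2 α=1: [141, 240, 76]
L3 α=1/2: [181/2, 269/2, 295/2]
L4 α=2/3: [701/6, 953/6, 383/6]
L5 α=5/7: [188/3, 2528/21, 3503/21]
L7 α=3/4: [497/3, 3599/84, 4007/84]
rounded: [166, 43, 48]


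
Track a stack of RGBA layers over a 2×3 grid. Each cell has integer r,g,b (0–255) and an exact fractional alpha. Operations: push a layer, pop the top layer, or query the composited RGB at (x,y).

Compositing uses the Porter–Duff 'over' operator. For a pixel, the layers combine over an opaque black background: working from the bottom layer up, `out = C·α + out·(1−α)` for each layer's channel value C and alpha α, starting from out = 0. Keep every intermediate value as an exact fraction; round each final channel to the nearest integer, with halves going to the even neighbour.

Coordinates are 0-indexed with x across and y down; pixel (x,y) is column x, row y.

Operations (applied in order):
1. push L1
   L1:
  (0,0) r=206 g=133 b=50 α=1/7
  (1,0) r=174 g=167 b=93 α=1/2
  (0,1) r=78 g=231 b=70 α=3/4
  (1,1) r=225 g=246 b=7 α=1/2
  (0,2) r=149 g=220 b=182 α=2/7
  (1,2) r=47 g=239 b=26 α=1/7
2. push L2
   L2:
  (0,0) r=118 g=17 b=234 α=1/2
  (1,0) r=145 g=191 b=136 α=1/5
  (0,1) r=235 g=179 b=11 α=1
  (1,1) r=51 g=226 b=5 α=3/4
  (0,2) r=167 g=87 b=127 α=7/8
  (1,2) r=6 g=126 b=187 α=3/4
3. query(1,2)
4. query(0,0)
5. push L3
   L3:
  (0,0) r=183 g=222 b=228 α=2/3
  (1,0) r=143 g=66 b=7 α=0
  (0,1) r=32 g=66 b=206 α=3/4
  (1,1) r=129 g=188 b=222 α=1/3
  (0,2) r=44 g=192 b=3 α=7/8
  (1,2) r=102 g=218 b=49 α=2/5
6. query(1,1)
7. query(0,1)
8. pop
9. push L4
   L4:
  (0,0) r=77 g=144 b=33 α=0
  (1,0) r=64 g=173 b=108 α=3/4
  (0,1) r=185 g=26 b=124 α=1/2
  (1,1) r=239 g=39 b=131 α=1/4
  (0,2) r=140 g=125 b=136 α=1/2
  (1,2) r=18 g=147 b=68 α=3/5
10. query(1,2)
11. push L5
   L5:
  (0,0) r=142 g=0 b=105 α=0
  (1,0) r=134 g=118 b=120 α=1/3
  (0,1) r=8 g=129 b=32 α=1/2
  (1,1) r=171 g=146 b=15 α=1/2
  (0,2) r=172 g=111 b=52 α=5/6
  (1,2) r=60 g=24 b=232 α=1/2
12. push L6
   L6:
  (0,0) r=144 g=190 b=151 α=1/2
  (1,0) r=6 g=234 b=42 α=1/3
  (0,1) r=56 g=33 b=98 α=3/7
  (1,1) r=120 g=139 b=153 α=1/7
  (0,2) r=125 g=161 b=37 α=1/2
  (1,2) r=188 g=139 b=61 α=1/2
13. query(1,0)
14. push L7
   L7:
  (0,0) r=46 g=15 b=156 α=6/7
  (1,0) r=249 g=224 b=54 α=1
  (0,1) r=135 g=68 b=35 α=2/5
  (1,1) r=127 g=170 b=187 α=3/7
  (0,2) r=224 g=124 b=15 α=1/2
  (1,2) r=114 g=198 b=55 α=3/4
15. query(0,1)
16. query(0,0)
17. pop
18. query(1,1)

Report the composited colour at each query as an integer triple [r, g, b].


query (1,2) [L1,L2] — begin 0,0,0
L1 α=1/7: [47/7, 239/7, 26/7]
L2 α=3/4: [173/28, 2885/28, 3953/28]
→ [6, 103, 141]

query (0,0) [L1,L2] — begin 0,0,0
after L1 α=1/7: [206/7, 19, 50/7]
after L2 α=1/2: [516/7, 18, 844/7]
→ [74, 18, 121]

at x=1,y=1 over L1,L2,L3:
+L1 (α=1/2) → [225/2, 123, 7/2]
+L2 (α=3/4) → [531/8, 801/4, 37/8]
+L3 (α=1/3) → [349/4, 1177/6, 925/12]
→ [87, 196, 77]

(0,1) stack=L1,L2,L3; from [0,0,0]:
L1 α=3/4: [117/2, 693/4, 105/2]
L2 α=1: [235, 179, 11]
L3 α=3/4: [331/4, 377/4, 629/4]
= [83, 94, 157]

at x=1,y=2 over L1,L2,L4:
after L1 α=1/7: [47/7, 239/7, 26/7]
after L2 α=3/4: [173/28, 2885/28, 3953/28]
after L4 α=3/5: [929/70, 9059/70, 6809/70]
rounded: [13, 129, 97]

at x=1,y=0 over L1,L2,L4,L5,L6:
+L1 (α=1/2) → [87, 167/2, 93/2]
+L2 (α=1/5) → [493/5, 105, 322/5]
+L4 (α=3/4) → [1453/20, 156, 971/10]
+L5 (α=1/3) → [931/10, 430/3, 1571/15]
+L6 (α=1/3) → [961/15, 1562/9, 3772/45]
→ [64, 174, 84]

query (0,1) [L1,L2,L4,L5,L6,L7] — begin 0,0,0
after L1 α=3/4: [117/2, 693/4, 105/2]
after L2 α=1: [235, 179, 11]
after L4 α=1/2: [210, 205/2, 135/2]
after L5 α=1/2: [109, 463/4, 199/4]
after L6 α=3/7: [604/7, 562/7, 493/7]
after L7 α=2/5: [3702/35, 2638/35, 1969/35]
= [106, 75, 56]

(0,0) stack=L1,L2,L4,L5,L6,L7; from [0,0,0]:
L1 α=1/7: [206/7, 19, 50/7]
L2 α=1/2: [516/7, 18, 844/7]
L4 α=0: [516/7, 18, 844/7]
L5 α=0: [516/7, 18, 844/7]
L6 α=1/2: [762/7, 104, 1901/14]
L7 α=6/7: [2694/49, 194/7, 15005/98]
= [55, 28, 153]

query (1,1) [L1,L2,L4,L5,L6] — begin 0,0,0
after L1 α=1/2: [225/2, 123, 7/2]
after L2 α=3/4: [531/8, 801/4, 37/8]
after L4 α=1/4: [3505/32, 2559/16, 1159/32]
after L5 α=1/2: [8977/64, 4895/32, 1639/64]
after L6 α=1/7: [30771/224, 16909/112, 9813/224]
= [137, 151, 44]


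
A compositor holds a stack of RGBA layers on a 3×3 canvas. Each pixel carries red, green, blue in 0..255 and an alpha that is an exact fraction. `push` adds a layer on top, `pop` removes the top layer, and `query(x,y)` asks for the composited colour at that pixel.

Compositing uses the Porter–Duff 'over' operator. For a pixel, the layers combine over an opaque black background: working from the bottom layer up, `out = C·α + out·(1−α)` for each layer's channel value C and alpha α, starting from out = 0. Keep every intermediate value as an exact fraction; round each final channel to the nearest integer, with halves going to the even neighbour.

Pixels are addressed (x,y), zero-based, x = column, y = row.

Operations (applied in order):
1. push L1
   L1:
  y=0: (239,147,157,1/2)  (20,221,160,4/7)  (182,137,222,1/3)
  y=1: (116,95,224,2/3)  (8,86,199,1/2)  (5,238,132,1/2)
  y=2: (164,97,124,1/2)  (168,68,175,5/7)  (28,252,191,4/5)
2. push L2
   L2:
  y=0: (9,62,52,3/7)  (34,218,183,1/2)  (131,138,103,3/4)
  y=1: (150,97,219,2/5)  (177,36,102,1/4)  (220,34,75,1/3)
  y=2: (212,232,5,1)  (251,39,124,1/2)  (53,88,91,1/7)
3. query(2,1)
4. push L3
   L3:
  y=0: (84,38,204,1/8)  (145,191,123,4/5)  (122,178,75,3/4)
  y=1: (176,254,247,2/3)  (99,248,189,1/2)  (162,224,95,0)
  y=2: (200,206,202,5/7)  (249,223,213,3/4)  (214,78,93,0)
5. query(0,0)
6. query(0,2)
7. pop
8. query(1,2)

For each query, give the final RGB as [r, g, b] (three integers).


query (2,1) [L1,L2] — begin 0,0,0
L1 α=1/2: [5/2, 119, 66]
L2 α=1/3: [75, 272/3, 69]
rounded: [75, 91, 69]

query (0,0) [L1,L2,L3] — begin 0,0,0
L1 α=1/2: [239/2, 147/2, 157/2]
L2 α=3/7: [505/7, 480/7, 470/7]
L3 α=1/8: [589/8, 259/4, 337/4]
→ [74, 65, 84]

at x=0,y=2 over L1,L2,L3:
+L1 (α=1/2) → [82, 97/2, 62]
+L2 (α=1) → [212, 232, 5]
+L3 (α=5/7) → [1424/7, 1494/7, 1020/7]
rounded: [203, 213, 146]

query (1,2) [L1,L2] — begin 0,0,0
L1 α=5/7: [120, 340/7, 125]
L2 α=1/2: [371/2, 613/14, 249/2]
rounded: [186, 44, 124]


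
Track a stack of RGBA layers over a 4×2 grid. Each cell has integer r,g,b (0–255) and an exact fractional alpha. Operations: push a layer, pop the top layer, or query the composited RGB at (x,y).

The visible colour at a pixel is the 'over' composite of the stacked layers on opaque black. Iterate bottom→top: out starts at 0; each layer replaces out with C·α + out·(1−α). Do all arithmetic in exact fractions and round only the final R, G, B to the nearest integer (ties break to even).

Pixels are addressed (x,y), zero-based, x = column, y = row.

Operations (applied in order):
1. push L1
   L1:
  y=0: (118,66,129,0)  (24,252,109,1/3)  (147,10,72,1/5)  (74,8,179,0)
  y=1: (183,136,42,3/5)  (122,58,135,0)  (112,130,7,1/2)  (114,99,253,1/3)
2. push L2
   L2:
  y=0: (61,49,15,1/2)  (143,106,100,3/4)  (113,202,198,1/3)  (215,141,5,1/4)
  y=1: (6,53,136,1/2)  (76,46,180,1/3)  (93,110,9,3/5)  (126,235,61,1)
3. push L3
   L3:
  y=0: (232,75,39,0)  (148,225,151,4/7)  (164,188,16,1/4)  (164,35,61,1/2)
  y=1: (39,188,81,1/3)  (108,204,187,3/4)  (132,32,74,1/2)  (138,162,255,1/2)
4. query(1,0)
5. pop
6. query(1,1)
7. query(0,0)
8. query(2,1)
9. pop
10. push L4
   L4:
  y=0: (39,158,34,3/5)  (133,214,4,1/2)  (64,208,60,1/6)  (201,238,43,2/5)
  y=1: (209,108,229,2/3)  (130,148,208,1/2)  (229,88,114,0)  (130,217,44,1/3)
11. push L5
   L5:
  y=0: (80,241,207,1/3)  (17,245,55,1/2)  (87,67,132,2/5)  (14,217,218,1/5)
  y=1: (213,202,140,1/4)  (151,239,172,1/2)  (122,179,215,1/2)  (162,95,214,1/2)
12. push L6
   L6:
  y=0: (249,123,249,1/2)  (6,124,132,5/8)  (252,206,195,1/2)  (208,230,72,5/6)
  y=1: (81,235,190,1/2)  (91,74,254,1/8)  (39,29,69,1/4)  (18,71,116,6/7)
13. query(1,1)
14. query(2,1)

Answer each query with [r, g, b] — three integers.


at x=1,y=0 over L1,L2,L3:
+L1 (α=1/3) → [8, 84, 109/3]
+L2 (α=3/4) → [437/4, 201/2, 1009/12]
+L3 (α=4/7) → [3679/28, 2403/14, 3425/28]
→ [131, 172, 122]

(1,1) stack=L1,L2; from [0,0,0]:
after L1 α=0: [0, 0, 0]
after L2 α=1/3: [76/3, 46/3, 60]
= [25, 15, 60]

at x=0,y=0 over L1,L2:
L1 α=0: [0, 0, 0]
L2 α=1/2: [61/2, 49/2, 15/2]
rounded: [30, 24, 8]

query (2,1) [L1,L2] — begin 0,0,0
+L1 (α=1/2) → [56, 65, 7/2]
+L2 (α=3/5) → [391/5, 92, 34/5]
rounded: [78, 92, 7]

query (1,1) [L1,L4,L5,L6] — begin 0,0,0
after L1 α=0: [0, 0, 0]
after L4 α=1/2: [65, 74, 104]
after L5 α=1/2: [108, 313/2, 138]
after L6 α=1/8: [847/8, 2339/16, 305/2]
→ [106, 146, 152]

at x=2,y=1 over L1,L4,L5,L6:
L1 α=1/2: [56, 65, 7/2]
L4 α=0: [56, 65, 7/2]
L5 α=1/2: [89, 122, 437/4]
L6 α=1/4: [153/2, 395/4, 1587/16]
= [76, 99, 99]


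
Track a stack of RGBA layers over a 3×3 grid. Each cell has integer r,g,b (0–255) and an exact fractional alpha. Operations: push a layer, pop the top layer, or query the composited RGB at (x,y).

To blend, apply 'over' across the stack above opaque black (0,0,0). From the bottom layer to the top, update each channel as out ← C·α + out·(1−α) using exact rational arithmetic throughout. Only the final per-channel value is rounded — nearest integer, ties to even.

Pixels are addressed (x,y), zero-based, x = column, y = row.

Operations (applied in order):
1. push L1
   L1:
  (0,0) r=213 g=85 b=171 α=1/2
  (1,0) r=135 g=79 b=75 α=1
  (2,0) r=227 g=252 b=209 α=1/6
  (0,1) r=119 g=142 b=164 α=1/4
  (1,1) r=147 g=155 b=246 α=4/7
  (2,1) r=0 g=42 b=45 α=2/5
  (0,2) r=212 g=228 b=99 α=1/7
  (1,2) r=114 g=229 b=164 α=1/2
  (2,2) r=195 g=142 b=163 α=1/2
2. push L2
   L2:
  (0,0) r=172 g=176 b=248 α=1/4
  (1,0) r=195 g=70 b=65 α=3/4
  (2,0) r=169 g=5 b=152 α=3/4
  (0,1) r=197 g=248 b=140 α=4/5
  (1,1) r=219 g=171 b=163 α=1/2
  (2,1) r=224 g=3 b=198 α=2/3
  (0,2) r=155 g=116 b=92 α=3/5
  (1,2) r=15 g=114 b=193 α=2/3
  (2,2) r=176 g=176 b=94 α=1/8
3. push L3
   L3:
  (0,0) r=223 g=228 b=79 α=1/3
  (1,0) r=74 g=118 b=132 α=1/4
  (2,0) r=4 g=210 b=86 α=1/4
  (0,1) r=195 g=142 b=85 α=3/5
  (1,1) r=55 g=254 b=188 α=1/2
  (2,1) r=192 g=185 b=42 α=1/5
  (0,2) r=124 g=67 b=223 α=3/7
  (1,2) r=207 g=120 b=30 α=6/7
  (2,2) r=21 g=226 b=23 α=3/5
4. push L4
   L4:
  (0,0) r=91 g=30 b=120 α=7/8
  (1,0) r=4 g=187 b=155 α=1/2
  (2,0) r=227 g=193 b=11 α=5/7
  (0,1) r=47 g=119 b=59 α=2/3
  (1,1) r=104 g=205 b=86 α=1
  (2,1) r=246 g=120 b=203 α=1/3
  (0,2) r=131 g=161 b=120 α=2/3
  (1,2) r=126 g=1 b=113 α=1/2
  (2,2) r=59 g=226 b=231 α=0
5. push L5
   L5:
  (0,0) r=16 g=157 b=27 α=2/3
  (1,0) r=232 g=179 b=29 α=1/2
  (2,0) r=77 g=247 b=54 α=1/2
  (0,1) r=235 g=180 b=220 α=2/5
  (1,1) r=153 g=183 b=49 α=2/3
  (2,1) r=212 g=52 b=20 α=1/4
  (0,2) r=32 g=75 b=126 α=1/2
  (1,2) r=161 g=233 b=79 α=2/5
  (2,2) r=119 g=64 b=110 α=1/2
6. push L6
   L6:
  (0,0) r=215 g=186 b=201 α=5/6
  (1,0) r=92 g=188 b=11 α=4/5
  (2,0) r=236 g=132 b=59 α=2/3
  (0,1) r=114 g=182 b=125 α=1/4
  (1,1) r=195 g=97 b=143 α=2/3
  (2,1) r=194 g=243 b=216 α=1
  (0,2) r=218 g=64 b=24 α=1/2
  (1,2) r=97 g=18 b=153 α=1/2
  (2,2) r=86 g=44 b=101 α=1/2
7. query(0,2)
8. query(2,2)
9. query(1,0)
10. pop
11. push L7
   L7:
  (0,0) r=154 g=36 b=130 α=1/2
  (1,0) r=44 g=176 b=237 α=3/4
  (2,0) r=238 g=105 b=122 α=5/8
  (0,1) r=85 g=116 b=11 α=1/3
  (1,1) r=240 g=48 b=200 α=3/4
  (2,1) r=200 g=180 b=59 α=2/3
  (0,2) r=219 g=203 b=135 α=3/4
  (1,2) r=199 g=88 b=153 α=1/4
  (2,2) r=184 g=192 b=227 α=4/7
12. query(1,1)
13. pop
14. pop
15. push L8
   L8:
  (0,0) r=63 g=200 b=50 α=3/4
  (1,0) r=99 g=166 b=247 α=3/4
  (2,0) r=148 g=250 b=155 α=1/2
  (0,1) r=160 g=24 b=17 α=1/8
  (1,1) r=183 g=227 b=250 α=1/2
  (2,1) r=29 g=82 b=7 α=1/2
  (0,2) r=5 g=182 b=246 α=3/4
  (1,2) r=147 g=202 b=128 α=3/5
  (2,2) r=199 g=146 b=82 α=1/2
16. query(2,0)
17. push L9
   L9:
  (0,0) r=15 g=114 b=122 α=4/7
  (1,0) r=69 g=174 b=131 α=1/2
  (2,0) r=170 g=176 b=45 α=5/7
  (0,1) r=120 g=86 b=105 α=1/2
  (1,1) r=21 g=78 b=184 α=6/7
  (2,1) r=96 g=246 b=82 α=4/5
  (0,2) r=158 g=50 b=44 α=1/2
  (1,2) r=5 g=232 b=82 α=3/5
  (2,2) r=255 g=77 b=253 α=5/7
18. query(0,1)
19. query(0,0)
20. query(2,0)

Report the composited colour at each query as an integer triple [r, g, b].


(0,2) stack=L1,L2,L3,L4,L5,L6; from [0,0,0]:
L1 α=1/7: [212/7, 228/7, 99/7]
L2 α=3/5: [3679/35, 2892/35, 426/7]
L3 α=3/7: [27736/245, 18603/245, 6387/49]
L4 α=2/3: [30642/245, 97493/735, 6049/49]
L5 α=1/2: [19241/245, 76309/735, 12223/98]
L6 α=1/2: [72651/490, 123349/1470, 14575/196]
rounded: [148, 84, 74]

(2,2) stack=L1,L2,L3,L4,L5,L6; from [0,0,0]:
L1 α=1/2: [195/2, 71, 163/2]
L2 α=1/8: [1717/16, 673/8, 1329/16]
L3 α=3/5: [2221/40, 677/4, 1881/40]
L4 α=0: [2221/40, 677/4, 1881/40]
L5 α=1/2: [6981/80, 933/8, 6281/80]
L6 α=1/2: [13861/160, 1285/16, 14361/160]
rounded: [87, 80, 90]

(1,0) stack=L1,L2,L3,L4,L5,L6; from [0,0,0]:
+L1 (α=1) → [135, 79, 75]
+L2 (α=3/4) → [180, 289/4, 135/2]
+L3 (α=1/4) → [307/2, 1339/16, 669/8]
+L4 (α=1/2) → [315/4, 4331/32, 1909/16]
+L5 (α=1/2) → [1243/8, 10059/64, 2373/32]
+L6 (α=4/5) → [4187/40, 58187/320, 3781/160]
= [105, 182, 24]

(1,1) stack=L1,L2,L3,L4,L5,L7; from [0,0,0]:
+L1 (α=4/7) → [84, 620/7, 984/7]
+L2 (α=1/2) → [303/2, 1817/14, 2125/14]
+L3 (α=1/2) → [413/4, 5373/28, 4757/28]
+L4 (α=1) → [104, 205, 86]
+L5 (α=2/3) → [410/3, 571/3, 184/3]
+L7 (α=3/4) → [1285/6, 1003/12, 496/3]
→ [214, 84, 165]

query (2,0) [L1,L2,L3,L4,L8] — begin 0,0,0
L1 α=1/6: [227/6, 42, 209/6]
L2 α=3/4: [3269/24, 57/4, 2945/24]
L3 α=1/4: [3301/32, 1011/16, 3633/32]
L4 α=5/7: [21461/112, 8731/56, 4513/112]
L8 α=1/2: [38037/224, 22731/112, 21873/224]
→ [170, 203, 98]

(0,1) stack=L1,L2,L3,L4,L8,L9; from [0,0,0]:
L1 α=1/4: [119/4, 71/2, 41]
L2 α=4/5: [3271/20, 411/2, 601/5]
L3 α=3/5: [9121/50, 837/5, 2477/25]
L4 α=2/3: [4607/50, 2027/15, 1809/25]
L8 α=1/8: [40249/400, 14549/120, 1636/25]
L9 α=1/2: [88249/800, 24869/240, 4261/50]
→ [110, 104, 85]

at x=0,y=0 over L1,L2,L3,L4,L8,L9:
after L1 α=1/2: [213/2, 85/2, 171/2]
after L2 α=1/4: [983/8, 607/8, 1009/8]
after L3 α=1/3: [625/4, 1519/12, 1325/12]
after L4 α=7/8: [3173/32, 4039/96, 11405/96]
after L8 α=3/4: [9221/128, 61639/384, 25805/384]
after L9 α=4/7: [5049/128, 120007/896, 88269/896]
= [39, 134, 99]

query (2,0) [L1,L2,L3,L4,L8,L9] — begin 0,0,0
after L1 α=1/6: [227/6, 42, 209/6]
after L2 α=3/4: [3269/24, 57/4, 2945/24]
after L3 α=1/4: [3301/32, 1011/16, 3633/32]
after L4 α=5/7: [21461/112, 8731/56, 4513/112]
after L8 α=1/2: [38037/224, 22731/112, 21873/224]
after L9 α=5/7: [133237/784, 72011/392, 47073/784]
= [170, 184, 60]


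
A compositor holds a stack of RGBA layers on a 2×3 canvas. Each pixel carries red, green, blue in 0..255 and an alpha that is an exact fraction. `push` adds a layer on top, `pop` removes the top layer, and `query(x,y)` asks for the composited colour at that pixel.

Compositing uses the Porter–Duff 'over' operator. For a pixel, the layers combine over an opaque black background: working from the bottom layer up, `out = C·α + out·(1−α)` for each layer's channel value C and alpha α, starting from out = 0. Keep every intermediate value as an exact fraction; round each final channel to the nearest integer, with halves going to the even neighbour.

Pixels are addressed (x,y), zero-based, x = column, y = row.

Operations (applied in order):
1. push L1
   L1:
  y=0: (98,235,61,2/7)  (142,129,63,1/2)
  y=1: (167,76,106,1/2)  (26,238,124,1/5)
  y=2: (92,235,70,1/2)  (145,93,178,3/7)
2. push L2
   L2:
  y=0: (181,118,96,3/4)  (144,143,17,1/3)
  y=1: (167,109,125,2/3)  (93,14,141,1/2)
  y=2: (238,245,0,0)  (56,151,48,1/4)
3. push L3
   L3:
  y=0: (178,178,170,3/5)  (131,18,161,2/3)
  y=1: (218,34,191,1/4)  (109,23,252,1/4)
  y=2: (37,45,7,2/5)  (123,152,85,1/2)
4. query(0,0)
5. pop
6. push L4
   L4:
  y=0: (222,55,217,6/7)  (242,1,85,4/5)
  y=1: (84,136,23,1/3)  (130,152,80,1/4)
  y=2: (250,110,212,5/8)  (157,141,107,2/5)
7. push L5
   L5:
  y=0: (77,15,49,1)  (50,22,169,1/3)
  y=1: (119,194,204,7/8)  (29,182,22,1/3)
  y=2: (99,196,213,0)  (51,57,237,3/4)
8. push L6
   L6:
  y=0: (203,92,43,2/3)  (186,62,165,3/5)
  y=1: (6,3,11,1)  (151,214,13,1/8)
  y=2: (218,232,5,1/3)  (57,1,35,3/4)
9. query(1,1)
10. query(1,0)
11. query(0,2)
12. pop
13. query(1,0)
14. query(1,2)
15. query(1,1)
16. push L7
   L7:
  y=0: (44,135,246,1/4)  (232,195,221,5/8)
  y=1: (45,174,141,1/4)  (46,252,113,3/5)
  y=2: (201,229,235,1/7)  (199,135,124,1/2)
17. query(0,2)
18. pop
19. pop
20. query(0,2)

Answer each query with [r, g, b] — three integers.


(0,0) stack=L1,L2,L3; from [0,0,0]:
+L1 (α=2/7) → [28, 470/7, 122/7]
+L2 (α=3/4) → [571/4, 737/7, 1069/14]
+L3 (α=3/5) → [1639/10, 5212/35, 4639/35]
= [164, 149, 133]

(1,1) stack=L1,L2,L4,L5,L6; from [0,0,0]:
L1 α=1/5: [26/5, 238/5, 124/5]
L2 α=1/2: [491/10, 154/5, 829/10]
L4 α=1/4: [2773/40, 611/10, 3287/40]
L5 α=1/3: [3353/60, 507/5, 3727/60]
L6 α=1/8: [32531/480, 4619/40, 26869/480]
= [68, 115, 56]

query (1,0) [L1,L2,L4,L5,L6] — begin 0,0,0
+L1 (α=1/2) → [71, 129/2, 63/2]
+L2 (α=1/3) → [286/3, 272/3, 80/3]
+L4 (α=4/5) → [638/3, 284/15, 220/3]
+L5 (α=1/3) → [1426/9, 898/45, 947/9]
+L6 (α=3/5) → [7874/45, 10166/225, 6349/45]
rounded: [175, 45, 141]

(0,2) stack=L1,L2,L4,L5,L6; from [0,0,0]:
after L1 α=1/2: [46, 235/2, 35]
after L2 α=0: [46, 235/2, 35]
after L4 α=5/8: [347/2, 1805/16, 1165/8]
after L5 α=0: [347/2, 1805/16, 1165/8]
after L6 α=1/3: [565/3, 3661/24, 395/4]
→ [188, 153, 99]

at x=1,y=0 over L1,L2,L4,L5:
L1 α=1/2: [71, 129/2, 63/2]
L2 α=1/3: [286/3, 272/3, 80/3]
L4 α=4/5: [638/3, 284/15, 220/3]
L5 α=1/3: [1426/9, 898/45, 947/9]
→ [158, 20, 105]

(1,2) stack=L1,L2,L4,L5; from [0,0,0]:
L1 α=3/7: [435/7, 279/7, 534/7]
L2 α=1/4: [1697/28, 947/14, 969/14]
L4 α=2/5: [13883/140, 6789/70, 5903/70]
L5 α=3/4: [35303/560, 18759/280, 55673/280]
= [63, 67, 199]

query (1,1) [L1,L2,L4,L5] — begin 0,0,0
+L1 (α=1/5) → [26/5, 238/5, 124/5]
+L2 (α=1/2) → [491/10, 154/5, 829/10]
+L4 (α=1/4) → [2773/40, 611/10, 3287/40]
+L5 (α=1/3) → [3353/60, 507/5, 3727/60]
= [56, 101, 62]

at x=0,y=2 over L1,L2,L4,L5,L7:
+L1 (α=1/2) → [46, 235/2, 35]
+L2 (α=0) → [46, 235/2, 35]
+L4 (α=5/8) → [347/2, 1805/16, 1165/8]
+L5 (α=0) → [347/2, 1805/16, 1165/8]
+L7 (α=1/7) → [1242/7, 7247/56, 4435/28]
rounded: [177, 129, 158]

query (0,2) [L1,L2,L4] — begin 0,0,0
after L1 α=1/2: [46, 235/2, 35]
after L2 α=0: [46, 235/2, 35]
after L4 α=5/8: [347/2, 1805/16, 1165/8]
= [174, 113, 146]


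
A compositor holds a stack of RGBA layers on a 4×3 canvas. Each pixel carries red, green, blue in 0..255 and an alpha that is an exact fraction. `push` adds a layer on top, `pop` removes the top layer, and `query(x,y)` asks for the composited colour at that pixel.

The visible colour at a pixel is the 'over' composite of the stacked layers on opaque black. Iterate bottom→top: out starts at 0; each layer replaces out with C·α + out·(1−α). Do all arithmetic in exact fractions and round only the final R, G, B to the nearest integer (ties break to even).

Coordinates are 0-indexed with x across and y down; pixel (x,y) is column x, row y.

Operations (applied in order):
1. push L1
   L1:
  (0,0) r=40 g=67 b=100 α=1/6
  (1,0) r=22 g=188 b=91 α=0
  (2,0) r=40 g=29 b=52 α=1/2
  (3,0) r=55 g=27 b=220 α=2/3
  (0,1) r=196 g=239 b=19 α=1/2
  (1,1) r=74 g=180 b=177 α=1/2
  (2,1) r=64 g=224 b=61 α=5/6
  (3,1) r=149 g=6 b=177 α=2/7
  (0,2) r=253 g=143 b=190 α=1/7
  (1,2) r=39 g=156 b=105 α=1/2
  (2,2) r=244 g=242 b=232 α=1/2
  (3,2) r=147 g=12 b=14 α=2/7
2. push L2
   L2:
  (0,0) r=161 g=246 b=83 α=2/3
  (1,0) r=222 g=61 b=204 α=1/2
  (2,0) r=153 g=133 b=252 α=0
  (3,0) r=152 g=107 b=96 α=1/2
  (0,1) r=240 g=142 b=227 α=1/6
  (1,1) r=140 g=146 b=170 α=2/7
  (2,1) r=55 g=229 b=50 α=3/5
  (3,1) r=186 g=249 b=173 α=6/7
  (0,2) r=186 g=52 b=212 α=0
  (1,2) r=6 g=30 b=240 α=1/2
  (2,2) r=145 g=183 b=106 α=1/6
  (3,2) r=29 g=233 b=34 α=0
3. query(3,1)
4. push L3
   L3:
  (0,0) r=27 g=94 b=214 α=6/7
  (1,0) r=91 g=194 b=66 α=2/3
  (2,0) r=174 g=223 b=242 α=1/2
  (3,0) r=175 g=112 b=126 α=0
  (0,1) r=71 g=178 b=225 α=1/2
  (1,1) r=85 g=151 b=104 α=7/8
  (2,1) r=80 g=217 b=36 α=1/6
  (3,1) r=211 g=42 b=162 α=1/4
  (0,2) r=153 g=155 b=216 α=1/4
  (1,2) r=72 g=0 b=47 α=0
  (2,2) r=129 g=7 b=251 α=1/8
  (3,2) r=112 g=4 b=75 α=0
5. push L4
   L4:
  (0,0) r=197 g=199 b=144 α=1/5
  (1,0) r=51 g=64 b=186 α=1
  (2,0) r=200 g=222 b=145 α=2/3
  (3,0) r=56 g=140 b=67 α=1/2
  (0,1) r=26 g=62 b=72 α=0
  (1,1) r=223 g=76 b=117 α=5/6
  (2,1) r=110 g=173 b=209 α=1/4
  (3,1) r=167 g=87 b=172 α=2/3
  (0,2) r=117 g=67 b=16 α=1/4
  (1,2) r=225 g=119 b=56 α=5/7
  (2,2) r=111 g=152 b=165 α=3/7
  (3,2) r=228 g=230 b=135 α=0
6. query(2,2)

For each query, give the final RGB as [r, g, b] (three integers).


at x=3,y=1 over L1,L2:
L1 α=2/7: [298/7, 12/7, 354/7]
L2 α=6/7: [8110/49, 10470/49, 7620/49]
= [166, 214, 156]

(2,2) stack=L1,L2,L3,L4; from [0,0,0]:
+L1 (α=1/2) → [122, 121, 116]
+L2 (α=1/6) → [755/6, 394/3, 343/3]
+L3 (α=1/8) → [6059/48, 2779/24, 1577/12]
+L4 (α=3/7) → [10055/84, 5515/42, 3062/21]
rounded: [120, 131, 146]
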